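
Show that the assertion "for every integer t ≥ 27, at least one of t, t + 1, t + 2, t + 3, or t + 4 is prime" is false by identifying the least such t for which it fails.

t = 32

We need the least integer t ≥ 27 for which t, t + 1, t + 2, t + 3, t + 4 are all composite.
For t = 27, 28, 29, 30, 31 the conclusion holds.
t = 32: 32 = 2 × 16; 33 = 3 × 11; 34 = 2 × 17; 35 = 5 × 7; 36 = 2 × 18 — all composite.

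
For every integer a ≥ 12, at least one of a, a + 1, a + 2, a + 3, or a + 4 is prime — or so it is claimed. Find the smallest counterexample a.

a = 24

We need the least integer a ≥ 12 for which a, a + 1, a + 2, a + 3, a + 4 are all composite.
For a = 12, 13, 14, 15, …, 21, 22, 23 the conclusion holds.
a = 24: 24 = 2 × 12; 25 = 5 × 5; 26 = 2 × 13; 27 = 3 × 9; 28 = 2 × 14 — all composite.
Hence a = 24 is a counterexample.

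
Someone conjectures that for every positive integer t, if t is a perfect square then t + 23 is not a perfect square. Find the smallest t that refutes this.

t = 121

We need the least positive integer t for which t is a perfect square but t + 23 is a perfect square.
The first 10 eligible values, up to t = 100, all satisfy the conclusion.
t = 121: 121 = 11² and 121 + 23 = 144 = 12².
Thus t = 121 disproves the claim, and no smaller t works.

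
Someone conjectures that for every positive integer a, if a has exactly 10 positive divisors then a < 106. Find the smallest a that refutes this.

For a = 48, 80 the conclusion holds.
a = 112: τ(112) = 10; 112 ≥ 106.
Thus a = 112 disproves the claim, and no smaller a works.

a = 112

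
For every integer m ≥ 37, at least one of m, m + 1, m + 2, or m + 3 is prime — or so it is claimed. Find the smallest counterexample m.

m = 48

The first 11 eligible values, up to m = 47, all satisfy the conclusion.
m = 48: 48 = 2 × 24; 49 = 7 × 7; 50 = 2 × 25; 51 = 3 × 17 — all composite.
Hence m = 48 is a counterexample.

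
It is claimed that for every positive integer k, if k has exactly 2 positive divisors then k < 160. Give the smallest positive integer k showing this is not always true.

k = 163

Check each positive integer k in order until k has exactly 2 positive divisors but the claim fails.
The first 37 eligible values, up to k = 157, all satisfy the conclusion.
k = 163: τ(163) = 2; 163 ≥ 160.
Thus k = 163 disproves the claim, and no smaller k works.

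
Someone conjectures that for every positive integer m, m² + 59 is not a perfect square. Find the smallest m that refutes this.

A counterexample is any positive integer m such that m² + 59 is a perfect square; we check each in order.
The first 28 eligible values, up to m = 28, all satisfy the conclusion.
m = 29: 29² + 59 = 900 = 30², a perfect square.
So m = 29 is the smallest counterexample.

m = 29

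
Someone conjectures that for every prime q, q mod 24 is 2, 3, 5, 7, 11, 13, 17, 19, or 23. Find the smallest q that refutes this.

We need the least prime q for which the claim fails.
For q = 2, 3, 5, 7, …, 61, 67, 71 the conclusion holds.
q = 73: 73 mod 24 = 1 — not in {2, 3, 5, 7, 11, 13, 17, 19, 23}.
Hence q = 73 is a counterexample.

q = 73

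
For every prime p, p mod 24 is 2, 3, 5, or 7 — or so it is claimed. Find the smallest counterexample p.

We need the least prime p for which the claim fails.
p = 2: 2 mod 24 = 2.
p = 3: 3 mod 24 = 3.
p = 5: 5 mod 24 = 5.
p = 7: 7 mod 24 = 7.
p = 11: 11 mod 24 = 11 — not in {2, 3, 5, 7}.
So p = 11 is the smallest counterexample.

p = 11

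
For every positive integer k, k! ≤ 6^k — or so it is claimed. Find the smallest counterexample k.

k = 14

For k = 1, 2, 3, 4, …, 11, 12, 13 the conclusion holds.
k = 14: k! = 87178291200 and 6^k = 78364164096, so 87178291200 > 78364164096.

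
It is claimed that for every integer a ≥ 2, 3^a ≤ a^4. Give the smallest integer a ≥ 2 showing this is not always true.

a = 8

We need the least integer a ≥ 2 for which 3^a > a^4.
The first 6 eligible values, up to a = 7, all satisfy the conclusion.
a = 8: 3^a = 6561 and a^4 = 4096, so 6561 > 4096.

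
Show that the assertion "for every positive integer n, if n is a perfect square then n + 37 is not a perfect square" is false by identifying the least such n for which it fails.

A counterexample is any positive integer n such that n is a perfect square but n + 37 is a perfect square; we check each in order.
The first 17 eligible values, up to n = 289, all satisfy the conclusion.
n = 324: 324 = 18² and 324 + 37 = 361 = 19².

n = 324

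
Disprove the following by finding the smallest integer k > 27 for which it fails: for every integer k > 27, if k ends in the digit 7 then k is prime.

k = 57

Check each integer k > 27 in order until k ends in the digit 7 but k is not prime.
k = 37: 37 ends in 7 and is prime.
k = 47: 47 ends in 7 and is prime.
k = 57: 57 ends in 7; 57 = 3 × 19, composite.
Hence k = 57 is a counterexample.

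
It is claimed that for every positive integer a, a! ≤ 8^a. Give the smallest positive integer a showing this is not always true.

The first 19 eligible values, up to a = 19, all satisfy the conclusion.
a = 20: a! = 2432902008176640000 and 8^a = 1152921504606846976, so 2432902008176640000 > 1152921504606846976.
Thus a = 20 disproves the claim, and no smaller a works.

a = 20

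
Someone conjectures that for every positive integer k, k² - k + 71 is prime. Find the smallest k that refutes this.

We need the least positive integer k for which k² - k + 71 is not prime.
For k = 1, 2 the conclusion holds.
k = 3: k² - k + 71 = 77 = 7 × 11, composite.
So k = 3 is the smallest counterexample.

k = 3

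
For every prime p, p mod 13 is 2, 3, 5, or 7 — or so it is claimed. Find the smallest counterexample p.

p = 11

Check each prime p in order until the claim fails.
p = 2: 2 mod 13 = 2.
p = 3: 3 mod 13 = 3.
p = 5: 5 mod 13 = 5.
p = 7: 7 mod 13 = 7.
p = 11: 11 mod 13 = 11 — not in {2, 3, 5, 7}.
So p = 11 is the smallest counterexample.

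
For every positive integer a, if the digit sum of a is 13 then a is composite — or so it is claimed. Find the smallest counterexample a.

a = 67

Check each positive integer a in order until the digit sum of a is 13 but a is prime.
For a = 49, 58 the conclusion holds.
a = 67: digit sum 13; 67 is prime, not composite.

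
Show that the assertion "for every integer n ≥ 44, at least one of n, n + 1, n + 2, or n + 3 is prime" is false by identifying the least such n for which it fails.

n = 48

Check each integer n ≥ 44 in order until n, n + 1, n + 2, n + 3 are all composite.
For n = 44, 45, 46, 47 the conclusion holds.
n = 48: 48 = 2 × 24; 49 = 7 × 7; 50 = 2 × 25; 51 = 3 × 17 — all composite.
So n = 48 is the smallest counterexample.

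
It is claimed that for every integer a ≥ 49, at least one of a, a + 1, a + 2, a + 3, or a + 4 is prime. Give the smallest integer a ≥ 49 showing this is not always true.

a = 54

We need the least integer a ≥ 49 for which a, a + 1, a + 2, a + 3, a + 4 are all composite.
For a = 49, 50, 51, 52, 53 the conclusion holds.
a = 54: 54 = 2 × 27; 55 = 5 × 11; 56 = 2 × 28; 57 = 3 × 19; 58 = 2 × 29 — all composite.
Hence a = 54 is a counterexample.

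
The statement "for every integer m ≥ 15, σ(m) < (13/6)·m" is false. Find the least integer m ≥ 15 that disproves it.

For m = 15, 16, 17 the conclusion holds.
m = 18: σ(18) = 39; 39 ≥ 39.
Hence m = 18 is a counterexample.

m = 18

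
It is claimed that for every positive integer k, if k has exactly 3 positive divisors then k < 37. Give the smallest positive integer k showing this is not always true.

We need the least positive integer k for which k has exactly 3 positive divisors but the claim fails.
k = 4: τ(4) = 3; 4 < 37.
k = 9: τ(9) = 3; 9 < 37.
k = 25: τ(25) = 3; 25 < 37.
k = 49: τ(49) = 3; 49 ≥ 37.

k = 49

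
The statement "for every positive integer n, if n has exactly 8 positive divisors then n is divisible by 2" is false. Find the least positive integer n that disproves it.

n = 105

Check each positive integer n in order until n has exactly 8 positive divisors but n is not divisible by 2.
For n = 24, 30, 40, 42, …, 88, 102, 104 the conclusion holds.
n = 105: τ(105) = 8; 105 mod 2 = 1.
Hence n = 105 is a counterexample.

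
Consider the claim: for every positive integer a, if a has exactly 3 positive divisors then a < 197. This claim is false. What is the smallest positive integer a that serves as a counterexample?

A counterexample is any positive integer a such that a has exactly 3 positive divisors but the claim fails; we check each in order.
a = 4: τ(4) = 3; 4 < 197.
a = 9: τ(9) = 3; 9 < 197.
a = 25: τ(25) = 3; 25 < 197.
a = 49: τ(49) = 3; 49 < 197.
a = 121: τ(121) = 3; 121 < 197.
a = 169: τ(169) = 3; 169 < 197.
a = 289: τ(289) = 3; 289 ≥ 197.

a = 289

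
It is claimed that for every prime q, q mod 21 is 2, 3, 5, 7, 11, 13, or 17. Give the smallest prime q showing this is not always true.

q = 19

Check each prime q in order until the claim fails.
q = 2: 2 mod 21 = 2.
q = 3: 3 mod 21 = 3.
q = 5: 5 mod 21 = 5.
q = 7: 7 mod 21 = 7.
q = 11: 11 mod 21 = 11.
q = 13: 13 mod 21 = 13.
q = 17: 17 mod 21 = 17.
q = 19: 19 mod 21 = 19 — not in {2, 3, 5, 7, 11, 13, 17}.
Thus q = 19 disproves the claim, and no smaller q works.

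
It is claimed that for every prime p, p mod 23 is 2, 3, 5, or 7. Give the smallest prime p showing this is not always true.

p = 11

A counterexample is any prime p such that the claim fails; we check each in order.
p = 2: 2 mod 23 = 2.
p = 3: 3 mod 23 = 3.
p = 5: 5 mod 23 = 5.
p = 7: 7 mod 23 = 7.
p = 11: 11 mod 23 = 11 — not in {2, 3, 5, 7}.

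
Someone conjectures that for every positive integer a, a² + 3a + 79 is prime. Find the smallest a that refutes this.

a = 5

Check each positive integer a in order until a² + 3a + 79 is not prime.
a = 1: a² + 3a + 79 = 83, prime.
a = 2: a² + 3a + 79 = 89, prime.
a = 3: a² + 3a + 79 = 97, prime.
a = 4: a² + 3a + 79 = 107, prime.
a = 5: a² + 3a + 79 = 119 = 7 × 17, composite.
Thus a = 5 disproves the claim, and no smaller a works.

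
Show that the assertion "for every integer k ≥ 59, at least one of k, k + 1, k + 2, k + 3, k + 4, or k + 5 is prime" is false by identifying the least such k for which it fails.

k = 90

For k = 59, 60, 61, 62, …, 87, 88, 89 the conclusion holds.
k = 90: 90 = 2 × 45; 91 = 7 × 13; 92 = 2 × 46; 93 = 3 × 31; 94 = 2 × 47; 95 = 5 × 19 — all composite.
Hence k = 90 is a counterexample.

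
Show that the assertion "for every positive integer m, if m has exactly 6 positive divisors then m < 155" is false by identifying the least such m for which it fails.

We need the least positive integer m for which m has exactly 6 positive divisors but the claim fails.
For m = 12, 18, 20, 28, …, 147, 148, 153 the conclusion holds.
m = 164: τ(164) = 6; 164 ≥ 155.

m = 164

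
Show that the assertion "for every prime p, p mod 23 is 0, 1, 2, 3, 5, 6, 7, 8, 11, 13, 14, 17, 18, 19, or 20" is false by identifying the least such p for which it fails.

p = 61

A counterexample is any prime p such that the claim fails; we check each in order.
The first 17 eligible values, up to p = 59, all satisfy the conclusion.
p = 61: 61 mod 23 = 15 — not in {0, 1, 2, 3, 5, 6, 7, 8, 11, 13, 14, 17, 18, 19, 20}.
Hence p = 61 is a counterexample.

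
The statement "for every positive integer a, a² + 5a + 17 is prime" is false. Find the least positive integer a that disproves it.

A counterexample is any positive integer a such that a² + 5a + 17 is not prime; we check each in order.
The first 7 eligible values, up to a = 7, all satisfy the conclusion.
a = 8: a² + 5a + 17 = 121 = 11 × 11, composite.

a = 8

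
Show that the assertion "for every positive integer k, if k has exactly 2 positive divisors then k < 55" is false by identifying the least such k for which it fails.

k = 59

A counterexample is any positive integer k such that k has exactly 2 positive divisors but the claim fails; we check each in order.
For k = 2, 3, 5, 7, …, 43, 47, 53 the conclusion holds.
k = 59: τ(59) = 2; 59 ≥ 55.
So k = 59 is the smallest counterexample.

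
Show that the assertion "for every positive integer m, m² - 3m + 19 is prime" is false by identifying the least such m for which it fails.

A counterexample is any positive integer m such that m² - 3m + 19 is not prime; we check each in order.
For m = 1, 2, 3, 4, …, 15, 16, 17 the conclusion holds.
m = 18: m² - 3m + 19 = 289 = 17 × 17, composite.

m = 18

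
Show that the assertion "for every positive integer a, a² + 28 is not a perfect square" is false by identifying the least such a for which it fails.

a = 1: 1² + 28 = 29, not a perfect square.
a = 2: 2² + 28 = 32, not a perfect square.
a = 3: 3² + 28 = 37, not a perfect square.
a = 4: 4² + 28 = 44, not a perfect square.
a = 5: 5² + 28 = 53, not a perfect square.
a = 6: 6² + 28 = 64 = 8², a perfect square.
Thus a = 6 disproves the claim, and no smaller a works.

a = 6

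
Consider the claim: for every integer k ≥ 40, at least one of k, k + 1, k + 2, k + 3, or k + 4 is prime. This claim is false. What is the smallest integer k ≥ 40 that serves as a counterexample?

Check each integer k ≥ 40 in order until k, k + 1, k + 2, k + 3, k + 4 are all composite.
k = 40: 41 is prime.
k = 41: 41 is prime.
k = 42: 43 is prime.
k = 43: 43 is prime.
k = 44: 47 is prime.
k = 45: 47 is prime.
k = 46: 47 is prime.
k = 47: 47 is prime.
k = 48: 48 = 2 × 24; 49 = 7 × 7; 50 = 2 × 25; 51 = 3 × 17; 52 = 2 × 26 — all composite.
Hence k = 48 is a counterexample.

k = 48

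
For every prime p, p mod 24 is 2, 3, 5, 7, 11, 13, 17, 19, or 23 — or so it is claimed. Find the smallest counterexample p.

A counterexample is any prime p such that the claim fails; we check each in order.
The first 20 eligible values, up to p = 71, all satisfy the conclusion.
p = 73: 73 mod 24 = 1 — not in {2, 3, 5, 7, 11, 13, 17, 19, 23}.
Hence p = 73 is a counterexample.

p = 73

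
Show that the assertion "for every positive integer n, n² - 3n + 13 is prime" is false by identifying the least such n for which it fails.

n = 12

For n = 1, 2, 3, 4, …, 9, 10, 11 the conclusion holds.
n = 12: n² - 3n + 13 = 121 = 11 × 11, composite.
Hence n = 12 is a counterexample.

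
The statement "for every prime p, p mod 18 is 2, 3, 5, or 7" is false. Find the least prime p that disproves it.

p = 11

Check each prime p in order until the claim fails.
The first 4 eligible values, up to p = 7, all satisfy the conclusion.
p = 11: 11 mod 18 = 11 — not in {2, 3, 5, 7}.
Thus p = 11 disproves the claim, and no smaller p works.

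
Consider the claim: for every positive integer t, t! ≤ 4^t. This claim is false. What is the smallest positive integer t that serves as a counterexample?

A counterexample is any positive integer t such that t! > 4^t; we check each in order.
The first 8 eligible values, up to t = 8, all satisfy the conclusion.
t = 9: t! = 362880 and 4^t = 262144, so 362880 > 262144.
Hence t = 9 is a counterexample.

t = 9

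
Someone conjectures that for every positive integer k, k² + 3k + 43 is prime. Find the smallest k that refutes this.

k = 39

A counterexample is any positive integer k such that k² + 3k + 43 is not prime; we check each in order.
For k = 1, 2, 3, 4, …, 36, 37, 38 the conclusion holds.
k = 39: k² + 3k + 43 = 1681 = 41 × 41, composite.
Thus k = 39 disproves the claim, and no smaller k works.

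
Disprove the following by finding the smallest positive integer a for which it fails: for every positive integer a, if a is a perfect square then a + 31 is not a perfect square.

A counterexample is any positive integer a such that a is a perfect square but a + 31 is a perfect square; we check each in order.
The first 14 eligible values, up to a = 196, all satisfy the conclusion.
a = 225: 225 = 15² and 225 + 31 = 256 = 16².
Hence a = 225 is a counterexample.

a = 225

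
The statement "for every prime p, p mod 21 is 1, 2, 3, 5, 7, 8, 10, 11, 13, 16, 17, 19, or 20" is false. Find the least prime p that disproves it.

For p = 2, 3, 5, 7, …, 53, 59, 61 the conclusion holds.
p = 67: 67 mod 21 = 4 — not in {1, 2, 3, 5, 7, 8, 10, 11, 13, 16, 17, 19, 20}.
So p = 67 is the smallest counterexample.

p = 67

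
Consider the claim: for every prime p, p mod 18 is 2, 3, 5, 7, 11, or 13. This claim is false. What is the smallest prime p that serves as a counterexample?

p = 17

Check each prime p in order until the claim fails.
For p = 2, 3, 5, 7, 11, 13 the conclusion holds.
p = 17: 17 mod 18 = 17 — not in {2, 3, 5, 7, 11, 13}.
Hence p = 17 is a counterexample.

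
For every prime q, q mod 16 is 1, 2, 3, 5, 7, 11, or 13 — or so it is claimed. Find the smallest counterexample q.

q = 31

Check each prime q in order until the claim fails.
The first 10 eligible values, up to q = 29, all satisfy the conclusion.
q = 31: 31 mod 16 = 15 — not in {1, 2, 3, 5, 7, 11, 13}.
So q = 31 is the smallest counterexample.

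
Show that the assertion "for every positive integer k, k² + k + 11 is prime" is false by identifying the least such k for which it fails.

A counterexample is any positive integer k such that k² + k + 11 is not prime; we check each in order.
For k = 1, 2, 3, 4, 5, 6, 7, 8, 9 the conclusion holds.
k = 10: k² + k + 11 = 121 = 11 × 11, composite.

k = 10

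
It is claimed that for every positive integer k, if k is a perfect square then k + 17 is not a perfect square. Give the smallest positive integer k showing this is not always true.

k = 1: 1 + 17 = 18, not a perfect square.
k = 4: 4 + 17 = 21, not a perfect square.
k = 9: 9 + 17 = 26, not a perfect square.
k = 16: 16 + 17 = 33, not a perfect square.
k = 25: 25 + 17 = 42, not a perfect square.
k = 36: 36 + 17 = 53, not a perfect square.
k = 49: 49 + 17 = 66, not a perfect square.
k = 64: 64 = 8² and 64 + 17 = 81 = 9².
So k = 64 is the smallest counterexample.

k = 64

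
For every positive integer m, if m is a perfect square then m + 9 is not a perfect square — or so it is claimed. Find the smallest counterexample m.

A counterexample is any positive integer m such that m is a perfect square but m + 9 is a perfect square; we check each in order.
m = 1: 1 + 9 = 10, not a perfect square.
m = 4: 4 + 9 = 13, not a perfect square.
m = 9: 9 + 9 = 18, not a perfect square.
m = 16: 16 = 4² and 16 + 9 = 25 = 5².
So m = 16 is the smallest counterexample.

m = 16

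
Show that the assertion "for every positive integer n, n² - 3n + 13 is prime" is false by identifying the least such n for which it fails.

A counterexample is any positive integer n such that n² - 3n + 13 is not prime; we check each in order.
For n = 1, 2, 3, 4, …, 9, 10, 11 the conclusion holds.
n = 12: n² - 3n + 13 = 121 = 11 × 11, composite.

n = 12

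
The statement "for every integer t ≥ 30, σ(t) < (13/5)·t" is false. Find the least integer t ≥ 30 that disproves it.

t = 60

We need the least integer t ≥ 30 for which the claim fails.
For t = 30, 31, 32, 33, …, 57, 58, 59 the conclusion holds.
t = 60: σ(60) = 168; 168 ≥ 156.
Thus t = 60 disproves the claim, and no smaller t works.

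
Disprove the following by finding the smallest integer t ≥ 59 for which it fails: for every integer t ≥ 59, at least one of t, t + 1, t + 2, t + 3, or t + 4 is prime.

Check each integer t ≥ 59 in order until t, t + 1, t + 2, t + 3, t + 4 are all composite.
t = 59: 59 is prime.
t = 60: 61 is prime.
t = 61: 61 is prime.
t = 62: 62 = 2 × 31; 63 = 3 × 21; 64 = 2 × 32; 65 = 5 × 13; 66 = 2 × 33 — all composite.
So t = 62 is the smallest counterexample.

t = 62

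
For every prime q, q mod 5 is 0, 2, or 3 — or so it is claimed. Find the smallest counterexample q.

q = 11

Check each prime q in order until the claim fails.
The first 4 eligible values, up to q = 7, all satisfy the conclusion.
q = 11: 11 mod 5 = 1 — not in {0, 2, 3}.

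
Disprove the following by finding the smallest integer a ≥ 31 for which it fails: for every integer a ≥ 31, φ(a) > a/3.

a = 36

Check each integer a ≥ 31 in order until the claim fails.
a = 31: φ(31) = 30 and 31/3 = 31/3, so φ(31) > 31/3.
a = 32: φ(32) = 16 and 32/3 = 32/3, so φ(32) > 32/3.
a = 33: φ(33) = 20 and 33/3 = 11, so φ(33) > 33/3.
a = 34: φ(34) = 16 and 34/3 = 34/3, so φ(34) > 34/3.
a = 35: φ(35) = 24 and 35/3 = 35/3, so φ(35) > 35/3.
a = 36: φ(36) = 12 and 36/3 = 12, so φ(36) ≤ 36/3.
Thus a = 36 disproves the claim, and no smaller a works.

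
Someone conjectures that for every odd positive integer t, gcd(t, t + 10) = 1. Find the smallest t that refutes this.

A counterexample is any odd positive integer t such that gcd(t, t + 10) > 1; we check each in order.
t = 1: gcd(1, 11) = 1.
t = 3: gcd(3, 13) = 1.
t = 5: gcd(5, 15) = 5.
Hence t = 5 is a counterexample.

t = 5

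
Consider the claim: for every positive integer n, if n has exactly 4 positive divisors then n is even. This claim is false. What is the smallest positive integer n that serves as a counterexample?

Check each positive integer n in order until n has exactly 4 positive divisors but n is odd.
For n = 6, 8, 10, 14 the conclusion holds.
n = 15: divisors of 15: 1, 3, 5, 15; 15 is odd.
Hence n = 15 is a counterexample.

n = 15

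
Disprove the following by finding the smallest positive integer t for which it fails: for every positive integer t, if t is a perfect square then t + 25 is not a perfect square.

t = 144

The first 11 eligible values, up to t = 121, all satisfy the conclusion.
t = 144: 144 = 12² and 144 + 25 = 169 = 13².
Hence t = 144 is a counterexample.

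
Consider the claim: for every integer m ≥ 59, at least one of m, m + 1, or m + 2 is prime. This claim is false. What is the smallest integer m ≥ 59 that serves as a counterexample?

Check each integer m ≥ 59 in order until m, m + 1, m + 2 are all composite.
For m = 59, 60, 61 the conclusion holds.
m = 62: 62 = 2 × 31; 63 = 3 × 21; 64 = 2 × 32 — all composite.
Hence m = 62 is a counterexample.

m = 62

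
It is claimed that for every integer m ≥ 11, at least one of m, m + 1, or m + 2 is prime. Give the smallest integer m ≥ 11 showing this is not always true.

Check each integer m ≥ 11 in order until m, m + 1, m + 2 are all composite.
For m = 11, 12, 13 the conclusion holds.
m = 14: 14 = 2 × 7; 15 = 3 × 5; 16 = 2 × 8 — all composite.

m = 14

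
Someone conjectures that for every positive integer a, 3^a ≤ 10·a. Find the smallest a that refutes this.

a = 4

a = 1: 3^a = 3 and 10·a = 10, so 3 ≤ 10.
a = 2: 3^a = 9 and 10·a = 20, so 9 ≤ 20.
a = 3: 3^a = 27 and 10·a = 30, so 27 ≤ 30.
a = 4: 3^a = 81 and 10·a = 40, so 81 > 40.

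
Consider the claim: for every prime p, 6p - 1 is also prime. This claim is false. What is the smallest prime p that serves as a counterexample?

We need the least prime p for which 6p - 1 is not prime.
p = 2: 6p - 1 = 11, prime.
p = 3: 6p - 1 = 17, prime.
p = 5: 6p - 1 = 29, prime.
p = 7: 6p - 1 = 41, prime.
p = 11: 6p - 1 = 65 = 5 × 13, not prime.
Thus p = 11 disproves the claim, and no smaller p works.

p = 11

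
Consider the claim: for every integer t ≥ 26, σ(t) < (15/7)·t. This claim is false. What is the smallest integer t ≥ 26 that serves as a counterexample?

t = 30

For t = 26, 27, 28, 29 the conclusion holds.
t = 30: σ(30) = 72; 72 ≥ 450/7.
So t = 30 is the smallest counterexample.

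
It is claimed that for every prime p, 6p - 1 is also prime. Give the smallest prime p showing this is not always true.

A counterexample is any prime p such that 6p - 1 is not prime; we check each in order.
For p = 2, 3, 5, 7 the conclusion holds.
p = 11: 6p - 1 = 65 = 5 × 13, not prime.

p = 11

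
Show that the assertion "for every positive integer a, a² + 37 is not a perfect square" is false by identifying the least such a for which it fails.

a = 18

For a = 1, 2, 3, 4, …, 15, 16, 17 the conclusion holds.
a = 18: 18² + 37 = 361 = 19², a perfect square.
Hence a = 18 is a counterexample.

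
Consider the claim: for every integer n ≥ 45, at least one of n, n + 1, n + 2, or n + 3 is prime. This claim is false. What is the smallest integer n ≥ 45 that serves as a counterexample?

A counterexample is any integer n ≥ 45 such that n, n + 1, n + 2, n + 3 are all composite; we check each in order.
n = 45: 47 is prime.
n = 46: 47 is prime.
n = 47: 47 is prime.
n = 48: 48 = 2 × 24; 49 = 7 × 7; 50 = 2 × 25; 51 = 3 × 17 — all composite.
Thus n = 48 disproves the claim, and no smaller n works.

n = 48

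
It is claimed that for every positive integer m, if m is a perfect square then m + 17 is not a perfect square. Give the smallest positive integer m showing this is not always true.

m = 1: 1 + 17 = 18, not a perfect square.
m = 4: 4 + 17 = 21, not a perfect square.
m = 9: 9 + 17 = 26, not a perfect square.
m = 16: 16 + 17 = 33, not a perfect square.
m = 25: 25 + 17 = 42, not a perfect square.
m = 36: 36 + 17 = 53, not a perfect square.
m = 49: 49 + 17 = 66, not a perfect square.
m = 64: 64 = 8² and 64 + 17 = 81 = 9².
Thus m = 64 disproves the claim, and no smaller m works.

m = 64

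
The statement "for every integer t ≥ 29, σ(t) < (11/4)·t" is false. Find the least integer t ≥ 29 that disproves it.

For t = 29, 30, 31, 32, …, 57, 58, 59 the conclusion holds.
t = 60: σ(60) = 168; 168 ≥ 165.

t = 60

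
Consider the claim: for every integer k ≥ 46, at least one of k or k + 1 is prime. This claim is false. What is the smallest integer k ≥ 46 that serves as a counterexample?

We need the least integer k ≥ 46 for which k, k + 1 are both composite.
k = 46: 47 is prime.
k = 47: 47 is prime.
k = 48: 48 = 2 × 24; 49 = 7 × 7 — both composite.
Thus k = 48 disproves the claim, and no smaller k works.

k = 48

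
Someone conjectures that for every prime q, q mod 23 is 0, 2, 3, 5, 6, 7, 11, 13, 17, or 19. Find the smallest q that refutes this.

q = 31

For q = 2, 3, 5, 7, 11, 13, 17, 19, 23, 29 the conclusion holds.
q = 31: 31 mod 23 = 8 — not in {0, 2, 3, 5, 6, 7, 11, 13, 17, 19}.
So q = 31 is the smallest counterexample.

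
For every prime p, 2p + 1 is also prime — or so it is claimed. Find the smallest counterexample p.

A counterexample is any prime p such that 2p + 1 is not prime; we check each in order.
p = 2: 2p + 1 = 5, prime.
p = 3: 2p + 1 = 7, prime.
p = 5: 2p + 1 = 11, prime.
p = 7: 2p + 1 = 15 = 3 × 5, not prime.
Thus p = 7 disproves the claim, and no smaller p works.

p = 7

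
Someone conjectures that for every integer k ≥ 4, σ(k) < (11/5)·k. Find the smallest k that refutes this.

k = 12

We need the least integer k ≥ 4 for which the claim fails.
The first 8 eligible values, up to k = 11, all satisfy the conclusion.
k = 12: σ(12) = 28; 28 ≥ 132/5.
So k = 12 is the smallest counterexample.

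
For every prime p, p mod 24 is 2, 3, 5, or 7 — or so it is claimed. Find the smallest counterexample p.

p = 11

We need the least prime p for which the claim fails.
The first 4 eligible values, up to p = 7, all satisfy the conclusion.
p = 11: 11 mod 24 = 11 — not in {2, 3, 5, 7}.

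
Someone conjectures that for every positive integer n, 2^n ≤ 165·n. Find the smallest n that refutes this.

n = 11

The first 10 eligible values, up to n = 10, all satisfy the conclusion.
n = 11: 2^n = 2048 and 165·n = 1815, so 2048 > 1815.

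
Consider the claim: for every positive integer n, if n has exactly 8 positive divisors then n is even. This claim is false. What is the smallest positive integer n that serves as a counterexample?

Check each positive integer n in order until n has exactly 8 positive divisors but n is odd.
For n = 24, 30, 40, 42, …, 88, 102, 104 the conclusion holds.
n = 105: divisors of 105: 1, 3, 5, 7, 15, 21, 35, 105; 105 is odd.
Thus n = 105 disproves the claim, and no smaller n works.

n = 105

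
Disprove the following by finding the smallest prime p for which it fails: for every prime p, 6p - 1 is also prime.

p = 11

p = 2: 6p - 1 = 11, prime.
p = 3: 6p - 1 = 17, prime.
p = 5: 6p - 1 = 29, prime.
p = 7: 6p - 1 = 41, prime.
p = 11: 6p - 1 = 65 = 5 × 13, not prime.
Hence p = 11 is a counterexample.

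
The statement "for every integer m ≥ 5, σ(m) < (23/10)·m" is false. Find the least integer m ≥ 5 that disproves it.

m = 12

Check each integer m ≥ 5 in order until the claim fails.
For m = 5, 6, 7, 8, 9, 10, 11 the conclusion holds.
m = 12: σ(12) = 28; 28 ≥ 138/5.
Hence m = 12 is a counterexample.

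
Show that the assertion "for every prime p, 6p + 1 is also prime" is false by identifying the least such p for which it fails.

p = 19

A counterexample is any prime p such that 6p + 1 is not prime; we check each in order.
p = 2: 6p + 1 = 13, prime.
p = 3: 6p + 1 = 19, prime.
p = 5: 6p + 1 = 31, prime.
p = 7: 6p + 1 = 43, prime.
p = 11: 6p + 1 = 67, prime.
p = 13: 6p + 1 = 79, prime.
p = 17: 6p + 1 = 103, prime.
p = 19: 6p + 1 = 115 = 5 × 23, not prime.
Thus p = 19 disproves the claim, and no smaller p works.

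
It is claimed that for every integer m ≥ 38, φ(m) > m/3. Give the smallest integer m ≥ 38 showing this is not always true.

A counterexample is any integer m ≥ 38 such that the claim fails; we check each in order.
For m = 38, 39, 40, 41 the conclusion holds.
m = 42: φ(42) = 12 and 42/3 = 14, so φ(42) ≤ 42/3.

m = 42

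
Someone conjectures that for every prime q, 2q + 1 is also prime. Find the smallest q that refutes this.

q = 7

For q = 2, 3, 5 the conclusion holds.
q = 7: 2q + 1 = 15 = 3 × 5, not prime.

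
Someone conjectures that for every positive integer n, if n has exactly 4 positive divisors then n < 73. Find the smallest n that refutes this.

n = 74

We need the least positive integer n for which n has exactly 4 positive divisors but the claim fails.
The first 22 eligible values, up to n = 69, all satisfy the conclusion.
n = 74: τ(74) = 4; 74 ≥ 73.
Thus n = 74 disproves the claim, and no smaller n works.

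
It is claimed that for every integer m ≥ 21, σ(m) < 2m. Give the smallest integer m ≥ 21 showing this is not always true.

m = 21: σ(21) = 32; 32 < 42.
m = 22: σ(22) = 36; 36 < 44.
m = 23: σ(23) = 24; 24 < 46.
m = 24: σ(24) = 60; 60 ≥ 48.
Thus m = 24 disproves the claim, and no smaller m works.

m = 24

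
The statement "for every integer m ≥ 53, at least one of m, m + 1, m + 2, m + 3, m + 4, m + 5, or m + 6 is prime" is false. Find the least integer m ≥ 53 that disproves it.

We need the least integer m ≥ 53 for which m, m + 1, m + 2, m + 3, m + 4, m + 5, m + 6 are all composite.
For m = 53, 54, 55, 56, …, 87, 88, 89 the conclusion holds.
m = 90: 90 = 2 × 45; 91 = 7 × 13; 92 = 2 × 46; 93 = 3 × 31; 94 = 2 × 47; 95 = 5 × 19; 96 = 2 × 48 — all composite.
Hence m = 90 is a counterexample.

m = 90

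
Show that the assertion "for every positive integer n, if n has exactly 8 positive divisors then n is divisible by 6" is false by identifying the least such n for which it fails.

n = 40

We need the least positive integer n for which n has exactly 8 positive divisors but n is not divisible by 6.
For n = 24, 30 the conclusion holds.
n = 40: τ(40) = 8; 40 mod 6 = 4.
Thus n = 40 disproves the claim, and no smaller n works.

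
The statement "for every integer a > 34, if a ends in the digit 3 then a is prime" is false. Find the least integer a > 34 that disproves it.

We need the least integer a > 34 for which a ends in the digit 3 but a is not prime.
a = 43: 43 ends in 3 and is prime.
a = 53: 53 ends in 3 and is prime.
a = 63: 63 ends in 3; 63 = 3 × 21, composite.

a = 63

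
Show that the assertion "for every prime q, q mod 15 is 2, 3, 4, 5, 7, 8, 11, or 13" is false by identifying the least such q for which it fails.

We need the least prime q for which the claim fails.
For q = 2, 3, 5, 7, 11, 13, 17, 19, 23 the conclusion holds.
q = 29: 29 mod 15 = 14 — not in {2, 3, 4, 5, 7, 8, 11, 13}.

q = 29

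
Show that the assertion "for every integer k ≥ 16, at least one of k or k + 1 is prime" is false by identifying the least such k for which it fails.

k = 20

We need the least integer k ≥ 16 for which k, k + 1 are both composite.
For k = 16, 17, 18, 19 the conclusion holds.
k = 20: 20 = 2 × 10; 21 = 3 × 7 — both composite.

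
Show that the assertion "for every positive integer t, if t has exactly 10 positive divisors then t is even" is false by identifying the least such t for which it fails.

For t = 48, 80, 112, 162, 176, 208, 272, 304, 368 the conclusion holds.
t = 405: divisors of 405: 10 divisors; 405 is odd.

t = 405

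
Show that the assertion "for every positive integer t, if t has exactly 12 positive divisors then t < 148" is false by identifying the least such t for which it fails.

t = 150

The first 9 eligible values, up to t = 140, all satisfy the conclusion.
t = 150: τ(150) = 12; 150 ≥ 148.
Hence t = 150 is a counterexample.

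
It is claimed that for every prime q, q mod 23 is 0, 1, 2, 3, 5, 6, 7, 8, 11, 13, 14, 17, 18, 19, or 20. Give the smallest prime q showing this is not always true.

q = 61

A counterexample is any prime q such that the claim fails; we check each in order.
For q = 2, 3, 5, 7, …, 47, 53, 59 the conclusion holds.
q = 61: 61 mod 23 = 15 — not in {0, 1, 2, 3, 5, 6, 7, 8, 11, 13, 14, 17, 18, 19, 20}.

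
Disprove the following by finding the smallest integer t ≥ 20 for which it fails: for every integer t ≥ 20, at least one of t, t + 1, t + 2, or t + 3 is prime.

We need the least integer t ≥ 20 for which t, t + 1, t + 2, t + 3 are all composite.
The first 4 eligible values, up to t = 23, all satisfy the conclusion.
t = 24: 24 = 2 × 12; 25 = 5 × 5; 26 = 2 × 13; 27 = 3 × 9 — all composite.

t = 24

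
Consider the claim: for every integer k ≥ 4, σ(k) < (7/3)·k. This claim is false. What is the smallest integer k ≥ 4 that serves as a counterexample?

k = 12

For k = 4, 5, 6, 7, 8, 9, 10, 11 the conclusion holds.
k = 12: σ(12) = 28; 28 ≥ 28.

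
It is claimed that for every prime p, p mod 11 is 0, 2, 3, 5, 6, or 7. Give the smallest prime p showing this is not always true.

A counterexample is any prime p such that the claim fails; we check each in order.
The first 7 eligible values, up to p = 17, all satisfy the conclusion.
p = 19: 19 mod 11 = 8 — not in {0, 2, 3, 5, 6, 7}.

p = 19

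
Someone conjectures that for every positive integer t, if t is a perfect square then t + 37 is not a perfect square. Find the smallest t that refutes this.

We need the least positive integer t for which t is a perfect square but t + 37 is a perfect square.
For t = 1, 4, 9, 16, …, 225, 256, 289 the conclusion holds.
t = 324: 324 = 18² and 324 + 37 = 361 = 19².

t = 324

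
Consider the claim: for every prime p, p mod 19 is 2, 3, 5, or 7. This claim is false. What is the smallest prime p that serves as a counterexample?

p = 11

Check each prime p in order until the claim fails.
The first 4 eligible values, up to p = 7, all satisfy the conclusion.
p = 11: 11 mod 19 = 11 — not in {2, 3, 5, 7}.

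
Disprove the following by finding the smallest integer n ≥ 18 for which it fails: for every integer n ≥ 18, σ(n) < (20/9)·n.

n = 24

Check each integer n ≥ 18 in order until the claim fails.
For n = 18, 19, 20, 21, 22, 23 the conclusion holds.
n = 24: σ(24) = 60; 60 ≥ 160/3.
Hence n = 24 is a counterexample.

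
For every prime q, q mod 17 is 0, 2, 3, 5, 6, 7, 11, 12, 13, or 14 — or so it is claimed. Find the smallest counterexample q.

q = 43

For q = 2, 3, 5, 7, …, 31, 37, 41 the conclusion holds.
q = 43: 43 mod 17 = 9 — not in {0, 2, 3, 5, 6, 7, 11, 12, 13, 14}.
So q = 43 is the smallest counterexample.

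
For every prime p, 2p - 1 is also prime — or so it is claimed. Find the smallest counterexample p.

p = 5

For p = 2, 3 the conclusion holds.
p = 5: 2p - 1 = 9 = 3 × 3, not prime.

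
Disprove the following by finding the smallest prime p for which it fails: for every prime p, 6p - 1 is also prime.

A counterexample is any prime p such that 6p - 1 is not prime; we check each in order.
For p = 2, 3, 5, 7 the conclusion holds.
p = 11: 6p - 1 = 65 = 5 × 13, not prime.
Hence p = 11 is a counterexample.

p = 11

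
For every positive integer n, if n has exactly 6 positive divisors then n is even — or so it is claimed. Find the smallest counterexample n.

n = 45

A counterexample is any positive integer n such that n has exactly 6 positive divisors but n is odd; we check each in order.
The first 6 eligible values, up to n = 44, all satisfy the conclusion.
n = 45: divisors of 45: 1, 3, 5, 9, 15, 45; 45 is odd.
So n = 45 is the smallest counterexample.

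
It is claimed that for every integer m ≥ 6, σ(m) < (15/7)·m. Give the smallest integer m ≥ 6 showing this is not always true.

m = 12

Check each integer m ≥ 6 in order until the claim fails.
m = 6: σ(6) = 12; 12 < 90/7.
m = 7: σ(7) = 8; 8 < 15.
m = 8: σ(8) = 15; 15 < 120/7.
m = 9: σ(9) = 13; 13 < 135/7.
m = 10: σ(10) = 18; 18 < 150/7.
m = 11: σ(11) = 12; 12 < 165/7.
m = 12: σ(12) = 28; 28 ≥ 180/7.
So m = 12 is the smallest counterexample.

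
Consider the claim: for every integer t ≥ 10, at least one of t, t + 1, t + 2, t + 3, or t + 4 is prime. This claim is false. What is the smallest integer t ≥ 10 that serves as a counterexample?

t = 24

We need the least integer t ≥ 10 for which t, t + 1, t + 2, t + 3, t + 4 are all composite.
For t = 10, 11, 12, 13, …, 21, 22, 23 the conclusion holds.
t = 24: 24 = 2 × 12; 25 = 5 × 5; 26 = 2 × 13; 27 = 3 × 9; 28 = 2 × 14 — all composite.
Hence t = 24 is a counterexample.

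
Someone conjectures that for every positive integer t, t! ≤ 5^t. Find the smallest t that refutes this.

We need the least positive integer t for which t! > 5^t.
For t = 1, 2, 3, 4, …, 9, 10, 11 the conclusion holds.
t = 12: t! = 479001600 and 5^t = 244140625, so 479001600 > 244140625.
Hence t = 12 is a counterexample.

t = 12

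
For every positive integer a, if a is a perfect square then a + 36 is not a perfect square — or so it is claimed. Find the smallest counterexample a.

Check each positive integer a in order until a is a perfect square but a + 36 is a perfect square.
The first 7 eligible values, up to a = 49, all satisfy the conclusion.
a = 64: 64 = 8² and 64 + 36 = 100 = 10².
Thus a = 64 disproves the claim, and no smaller a works.

a = 64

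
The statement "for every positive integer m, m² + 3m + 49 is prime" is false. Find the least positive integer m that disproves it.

m = 4

We need the least positive integer m for which m² + 3m + 49 is not prime.
m = 1: m² + 3m + 49 = 53, prime.
m = 2: m² + 3m + 49 = 59, prime.
m = 3: m² + 3m + 49 = 67, prime.
m = 4: m² + 3m + 49 = 77 = 7 × 11, composite.
Hence m = 4 is a counterexample.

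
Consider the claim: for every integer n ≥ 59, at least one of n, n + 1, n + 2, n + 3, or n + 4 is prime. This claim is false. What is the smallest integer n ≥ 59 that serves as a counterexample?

n = 62

Check each integer n ≥ 59 in order until n, n + 1, n + 2, n + 3, n + 4 are all composite.
For n = 59, 60, 61 the conclusion holds.
n = 62: 62 = 2 × 31; 63 = 3 × 21; 64 = 2 × 32; 65 = 5 × 13; 66 = 2 × 33 — all composite.
So n = 62 is the smallest counterexample.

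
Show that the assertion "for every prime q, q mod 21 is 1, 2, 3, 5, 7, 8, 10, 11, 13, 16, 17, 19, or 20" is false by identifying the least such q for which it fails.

q = 67

For q = 2, 3, 5, 7, …, 53, 59, 61 the conclusion holds.
q = 67: 67 mod 21 = 4 — not in {1, 2, 3, 5, 7, 8, 10, 11, 13, 16, 17, 19, 20}.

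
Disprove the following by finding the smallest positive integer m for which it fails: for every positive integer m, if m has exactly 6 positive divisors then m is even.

We need the least positive integer m for which m has exactly 6 positive divisors but m is odd.
The first 6 eligible values, up to m = 44, all satisfy the conclusion.
m = 45: divisors of 45: 1, 3, 5, 9, 15, 45; 45 is odd.
Hence m = 45 is a counterexample.

m = 45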